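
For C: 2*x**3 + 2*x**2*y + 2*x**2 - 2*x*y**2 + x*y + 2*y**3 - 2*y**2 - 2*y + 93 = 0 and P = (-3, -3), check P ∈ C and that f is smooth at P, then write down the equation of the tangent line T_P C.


Tangent line at P: 57*x + 43*y + 300 = 0.

Step 1: f(-3, -3) = 0, so P lies on C.
Step 2: partial derivatives
  f_x(x, y) = 6*x**2 + 4*x*y + 4*x - 2*y**2 + y, f_y(x, y) = 2*x**2 - 4*x*y + x + 6*y**2 - 4*y - 2.
  f_x(P) = 57, f_y(P) = 43 (gradient nonzero, so P is smooth).
Step 3: tangent line at P: 57·(x − -3) + 43·(y − -3) = 0.
Expanding: 57*x + 43*y + 300 = 0.


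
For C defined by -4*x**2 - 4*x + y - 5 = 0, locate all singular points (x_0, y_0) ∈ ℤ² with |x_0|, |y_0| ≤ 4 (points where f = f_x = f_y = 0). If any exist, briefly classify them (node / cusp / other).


No singular points in the scanned grid; C is smooth there.

Compute partial derivatives:
  f_x = -8*x - 4.
  f_y = 1.
f_y = 1 is a nonzero constant, so f_y never vanishes: no point (x, y) can satisfy f = f_x = f_y = 0. In particular no (x, y) ∈ {−4, ..., 4}² is singular; the curve is smooth.


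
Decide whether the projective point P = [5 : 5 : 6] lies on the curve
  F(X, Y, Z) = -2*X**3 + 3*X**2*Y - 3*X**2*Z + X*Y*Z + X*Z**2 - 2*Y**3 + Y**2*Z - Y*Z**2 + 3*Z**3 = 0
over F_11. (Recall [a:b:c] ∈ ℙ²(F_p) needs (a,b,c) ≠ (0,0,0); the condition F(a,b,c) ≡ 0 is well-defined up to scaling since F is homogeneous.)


F(5,5,6) ≡ 10 (mod 11); P is NOT on the curve.

Evaluate F(5, 5, 6) term-by-term (mod 11).
  -2*X**3 ↦ -2·125·1·1 = -250
  3*X**2*Y ↦ 3·25·5·1 = 375
  -3*X**2*Z ↦ -3·25·1·6 = -450
  X*Y*Z ↦ 1·5·5·6 = 150
  X*Z**2 ↦ 1·5·1·36 = 180
  -2*Y**3 ↦ -2·1·125·1 = -250
  Y**2*Z ↦ 1·1·25·6 = 150
  -Y*Z**2 ↦ -1·1·5·36 = -180
  3*Z**3 ↦ 3·1·1·216 = 648
Sum: F(5, 5, 6) = (-250) + (375) + (-450) + (150) + (180) + (-250) + (150) + (-180) + (648) = 373.
Reducing mod 11: 373 ≡ 10 (mod 11).
Since F(a, b, c) ≡ 10 ≠ 0 (mod 11), P does NOT lie on the curve.


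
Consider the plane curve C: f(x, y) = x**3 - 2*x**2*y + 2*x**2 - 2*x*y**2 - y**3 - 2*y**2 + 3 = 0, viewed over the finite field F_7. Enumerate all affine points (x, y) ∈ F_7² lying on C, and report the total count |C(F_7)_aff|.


Affine F_7-points: {(0, 1), (0, 3), (1, 3), (3, 1), (3, 2), (3, 3), (4, 1), (5, 5), (5, 6), (6, 6)}; count = 10.

For each of the 49 pairs (x, y) ∈ F_7², evaluate f(x, y) mod 7. Record the zeros.
  x = 0: [0↦3, 1↦0, 2↦1, 3↦0, 4↦5, 5↦3, 6↦2]  zeros at y ∈ {1, 3}
  x = 1: [0↦6, 1↦6, 2↦6, 3↦0, 4↦3, 5↦2, 6↦5]  zeros at y ∈ {3}
  x = 2: [0↦5, 1↦4, 2↦6, 3↦5, 4↦2, 5↦5, 6↦1]  zeros at y ∈ ∅
  x = 3: [0↦6, 1↦0, 2↦0, 3↦0, 4↦1, 5↦4, 6↦3]  zeros at y ∈ {1, 2, 3}
  x = 4: [0↦1, 1↦0, 2↦1, 3↦5, 4↦6, 5↦5, 6↦3]  zeros at y ∈ {1}
  x = 5: [0↦3, 1↦3, 2↦1, 3↦5, 4↦2, 5↦0, 6↦0]  zeros at y ∈ {5, 6}
  x = 6: [0↦4, 1↦1, 2↦6, 3↦6, 4↦2, 5↦2, 6↦0]  zeros at y ∈ {6}
Collecting zeros: affine points = {(0, 1), (0, 3), (1, 3), (3, 1), (3, 2), (3, 3), (4, 1), (5, 5), (5, 6), (6, 6)}.
Total count |C(F_7)_aff| = 10.


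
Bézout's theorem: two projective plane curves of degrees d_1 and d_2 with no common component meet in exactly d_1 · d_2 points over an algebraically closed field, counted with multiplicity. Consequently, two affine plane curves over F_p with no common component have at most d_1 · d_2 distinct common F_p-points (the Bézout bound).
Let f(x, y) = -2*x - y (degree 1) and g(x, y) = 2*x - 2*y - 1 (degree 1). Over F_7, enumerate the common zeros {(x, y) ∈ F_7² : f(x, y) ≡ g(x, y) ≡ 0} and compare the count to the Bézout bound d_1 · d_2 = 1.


Common zeros: {(6, 2)}; count = 1; Bézout bound = 1.

deg(f) = 1, deg(g) = 1, so Bézout bound = 1.
Scan x ∈ F_7. For each x, list the y ∈ F_7 with f(x, y) ≡ 0 and those with g(x, y) ≡ 0 (mod 7); the common zeros in that column are the intersection.
  x = 0: f ≡ 0 at y ∈ {0}; g ≡ 0 at y ∈ {3}; common: ∅.
  x = 1: f ≡ 0 at y ∈ {5}; g ≡ 0 at y ∈ {4}; common: ∅.
  x = 2: f ≡ 0 at y ∈ {3}; g ≡ 0 at y ∈ {5}; common: ∅.
  x = 3: f ≡ 0 at y ∈ {1}; g ≡ 0 at y ∈ {6}; common: ∅.
  x = 4: f ≡ 0 at y ∈ {6}; g ≡ 0 at y ∈ {0}; common: ∅.
  x = 5: f ≡ 0 at y ∈ {4}; g ≡ 0 at y ∈ {1}; common: ∅.
  x = 6: f ≡ 0 at y ∈ {2}; g ≡ 0 at y ∈ {2}; common: {2}.
Collecting: common zeros = {(6, 2)}, so the count is 1.
Comparison with the Bézout bound: 1 ≤ 1 = deg(f)·deg(g), as expected for curves with no common component (the bound is attained).


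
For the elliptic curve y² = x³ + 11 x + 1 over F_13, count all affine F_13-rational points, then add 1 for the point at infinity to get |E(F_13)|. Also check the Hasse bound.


Affine points = {(0, 1), (0, 12), (1, 0), (3, 3), (3, 10), (5, 5), (5, 8), (6, 6), (6, 7), (8, 4), (8, 9), (9, 6), (9, 7), (11, 6), (11, 7)}; affine count = 15; |E(F_13)| = 16.

Discriminant check: Δ ∝ 4a³ + 27b² = 4·11³ + 27·1² = 4·1331 + 27·1 ≡ 8 (mod 13). Nonzero ⇒ E is nonsingular.
For each x ∈ F_13, compute rhs = x³ + 11·x + 1 mod 13, then count y ∈ F_13 with y² ≡ rhs.
  x = 0: rhs = 1, matching y values: 1, 12 (2 points).
  x = 1: rhs = 0, matching y values: 0 (1 points).
  x = 2: rhs = 5, matching y values: none (0 points).
  x = 3: rhs = 9, matching y values: 3, 10 (2 points).
  x = 4: rhs = 5, matching y values: none (0 points).
  x = 5: rhs = 12, matching y values: 5, 8 (2 points).
  x = 6: rhs = 10, matching y values: 6, 7 (2 points).
  x = 7: rhs = 5, matching y values: none (0 points).
  x = 8: rhs = 3, matching y values: 4, 9 (2 points).
  x = 9: rhs = 10, matching y values: 6, 7 (2 points).
  x = 10: rhs = 6, matching y values: none (0 points).
  x = 11: rhs = 10, matching y values: 6, 7 (2 points).
  x = 12: rhs = 2, matching y values: none (0 points).
Total affine count: 15.
Full point count |E(F_13)| = 15 + 1 = 16.
Hasse bound: |16 − (13+1)| = |2| = 2 ≤ 2√13 ≈ 7.2111 ✓.


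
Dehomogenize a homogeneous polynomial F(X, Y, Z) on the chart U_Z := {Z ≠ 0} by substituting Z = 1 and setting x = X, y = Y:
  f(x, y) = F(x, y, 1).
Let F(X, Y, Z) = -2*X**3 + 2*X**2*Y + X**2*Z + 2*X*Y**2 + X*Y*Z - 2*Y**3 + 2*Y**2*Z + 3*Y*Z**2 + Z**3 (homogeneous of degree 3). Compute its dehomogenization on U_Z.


f(x, y) = -2*x**3 + 2*x**2*y + x**2 + 2*x*y**2 + x*y - 2*y**3 + 2*y**2 + 3*y + 1

On U_Z we set Z = 1. Each monomial c·X^i·Y^j·Z^k in F becomes c·x^i·y^j·1^k = c·x^i·y^j.
Substituting Z = 1: F(X, Y, 1) = -2*x**3 + 2*x**2*y + x**2 + 2*x*y**2 + x*y - 2*y**3 + 2*y**2 + 3*y + 1.
Note: deg(f) ≤ deg(F) = 3; strict inequality happens when F is divisible by Z (lost terms).


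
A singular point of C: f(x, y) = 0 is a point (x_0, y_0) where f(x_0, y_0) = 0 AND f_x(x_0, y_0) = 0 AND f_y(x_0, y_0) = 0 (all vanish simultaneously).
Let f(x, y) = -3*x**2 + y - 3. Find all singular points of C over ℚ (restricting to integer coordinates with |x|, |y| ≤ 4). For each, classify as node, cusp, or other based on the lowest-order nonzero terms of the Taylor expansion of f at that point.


No singular points in the scanned grid; C is smooth there.

Compute partial derivatives:
  f_x = -6*x.
  f_y = 1.
f_y = 1 is a nonzero constant, so f_y never vanishes: no point (x, y) can satisfy f = f_x = f_y = 0. In particular no (x, y) ∈ {−4, ..., 4}² is singular; the curve is smooth.


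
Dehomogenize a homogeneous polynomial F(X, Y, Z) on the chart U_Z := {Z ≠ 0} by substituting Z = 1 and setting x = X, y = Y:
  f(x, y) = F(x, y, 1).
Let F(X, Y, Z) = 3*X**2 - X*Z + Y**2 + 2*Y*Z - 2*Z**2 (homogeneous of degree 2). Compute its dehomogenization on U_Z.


f(x, y) = 3*x**2 - x + y**2 + 2*y - 2

On U_Z we set Z = 1. Each monomial c·X^i·Y^j·Z^k in F becomes c·x^i·y^j·1^k = c·x^i·y^j.
Substituting Z = 1: F(X, Y, 1) = 3*x**2 - x + y**2 + 2*y - 2.
Note: deg(f) ≤ deg(F) = 2; strict inequality happens when F is divisible by Z (lost terms).


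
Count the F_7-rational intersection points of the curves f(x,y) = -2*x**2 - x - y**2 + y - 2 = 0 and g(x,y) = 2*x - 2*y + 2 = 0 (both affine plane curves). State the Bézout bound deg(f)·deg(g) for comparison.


Common zeros: {(1, 2), (3, 4)}; count = 2; Bézout bound = 2.

deg(f) = 2, deg(g) = 1, so Bézout bound = 2.
Scan x ∈ F_7. For each x, list the y ∈ F_7 with f(x, y) ≡ 0 and those with g(x, y) ≡ 0 (mod 7); the common zeros in that column are the intersection.
  x = 0: f ≡ 0 at y ∈ {4}; g ≡ 0 at y ∈ {1}; common: ∅.
  x = 1: f ≡ 0 at y ∈ {2, 6}; g ≡ 0 at y ∈ {2}; common: {2}.
  x = 2: f ≡ 0 at y ∈ {2, 6}; g ≡ 0 at y ∈ {3}; common: ∅.
  x = 3: f ≡ 0 at y ∈ {4}; g ≡ 0 at y ∈ {4}; common: {4}.
  x = 4: f ≡ 0 at y ∈ ∅; g ≡ 0 at y ∈ {5}; common: ∅.
  x = 5: f ≡ 0 at y ∈ {3, 5}; g ≡ 0 at y ∈ {6}; common: ∅.
  x = 6: f ≡ 0 at y ∈ ∅; g ≡ 0 at y ∈ {0}; common: ∅.
Collecting: common zeros = {(1, 2), (3, 4)}, so the count is 2.
Comparison with the Bézout bound: 2 ≤ 2 = deg(f)·deg(g), as expected for curves with no common component (the bound is attained).


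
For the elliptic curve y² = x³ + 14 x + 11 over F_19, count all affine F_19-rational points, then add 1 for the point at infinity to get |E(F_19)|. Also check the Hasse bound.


Affine points = {(0, 7), (0, 12), (1, 8), (1, 11), (2, 3), (2, 16), (3, 2), (3, 17), (4, 6), (4, 13), (5, 4), (5, 15), (6, 8), (6, 11), (9, 7), (9, 12), (10, 7), (10, 12), (12, 8), (12, 11), (14, 5), (14, 14), (15, 9), (15, 10)}; affine count = 24; |E(F_19)| = 25.

Discriminant check: Δ ∝ 4a³ + 27b² = 4·14³ + 27·11² = 4·2744 + 27·121 ≡ 12 (mod 19). Nonzero ⇒ E is nonsingular.
For each x ∈ F_19, compute rhs = x³ + 14·x + 11 mod 19, then count y ∈ F_19 with y² ≡ rhs.
  x = 0: rhs = 11, matching y values: 7, 12 (2 points).
  x = 1: rhs = 7, matching y values: 8, 11 (2 points).
  x = 2: rhs = 9, matching y values: 3, 16 (2 points).
  x = 3: rhs = 4, matching y values: 2, 17 (2 points).
  x = 4: rhs = 17, matching y values: 6, 13 (2 points).
  x = 5: rhs = 16, matching y values: 4, 15 (2 points).
  x = 6: rhs = 7, matching y values: 8, 11 (2 points).
  x = 7: rhs = 15, matching y values: none (0 points).
  x = 8: rhs = 8, matching y values: none (0 points).
  x = 9: rhs = 11, matching y values: 7, 12 (2 points).
  x = 10: rhs = 11, matching y values: 7, 12 (2 points).
  x = 11: rhs = 14, matching y values: none (0 points).
  x = 12: rhs = 7, matching y values: 8, 11 (2 points).
  x = 13: rhs = 15, matching y values: none (0 points).
  x = 14: rhs = 6, matching y values: 5, 14 (2 points).
  x = 15: rhs = 5, matching y values: 9, 10 (2 points).
  x = 16: rhs = 18, matching y values: none (0 points).
  x = 17: rhs = 13, matching y values: none (0 points).
  x = 18: rhs = 15, matching y values: none (0 points).
Total affine count: 24.
Full point count |E(F_19)| = 24 + 1 = 25.
Hasse bound: |25 − (19+1)| = |5| = 5 ≤ 2√19 ≈ 8.7178 ✓.


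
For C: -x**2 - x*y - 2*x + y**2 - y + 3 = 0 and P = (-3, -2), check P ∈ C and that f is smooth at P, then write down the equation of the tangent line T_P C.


Tangent line at P: 6*x - 2*y + 14 = 0.

Step 1: f(-3, -2) = 0, so P lies on C.
Step 2: partial derivatives
  f_x(x, y) = -2*x - y - 2, f_y(x, y) = -x + 2*y - 1.
  f_x(P) = 6, f_y(P) = -2 (gradient nonzero, so P is smooth).
Step 3: tangent line at P: 6·(x − -3) + -2·(y − -2) = 0.
Expanding: 6*x - 2*y + 14 = 0.


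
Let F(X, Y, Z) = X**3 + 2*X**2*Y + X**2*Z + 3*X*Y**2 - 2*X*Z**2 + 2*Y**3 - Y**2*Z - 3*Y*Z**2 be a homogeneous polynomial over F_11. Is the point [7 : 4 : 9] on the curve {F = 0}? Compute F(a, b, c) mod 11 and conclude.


F(7,4,9) ≡ 6 (mod 11); P is NOT on the curve.

Evaluate F(7, 4, 9) term-by-term (mod 11).
  X**3 ↦ 1·343·1·1 = 343
  2*X**2*Y ↦ 2·49·4·1 = 392
  X**2*Z ↦ 1·49·1·9 = 441
  3*X*Y**2 ↦ 3·7·16·1 = 336
  -2*X*Z**2 ↦ -2·7·1·81 = -1134
  2*Y**3 ↦ 2·1·64·1 = 128
  -Y**2*Z ↦ -1·1·16·9 = -144
  -3*Y*Z**2 ↦ -3·1·4·81 = -972
Sum: F(7, 4, 9) = (343) + (392) + (441) + (336) + (-1134) + (128) + (-144) + (-972) = -610.
Reducing mod 11: -610 ≡ 6 (mod 11).
Since F(a, b, c) ≡ 6 ≠ 0 (mod 11), P does NOT lie on the curve.


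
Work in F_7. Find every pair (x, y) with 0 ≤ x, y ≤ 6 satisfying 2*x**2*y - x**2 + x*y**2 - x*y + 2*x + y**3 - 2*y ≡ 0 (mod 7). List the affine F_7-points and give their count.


Affine F_7-points: {(0, 0), (0, 3), (0, 4), (1, 4), (2, 0), (2, 1), (2, 4), (3, 1), (3, 4), (3, 6), (4, 3), (4, 4), (5, 4), (6, 4)}; count = 14.

For each of the 49 pairs (x, y) ∈ F_7², evaluate f(x, y) mod 7. Record the zeros.
  x = 0: [0↦0, 1↦6, 2↦4, 3↦0, 4↦0, 5↦3, 6↦1]  zeros at y ∈ {0, 3, 4}
  x = 1: [0↦1, 1↦2, 2↦4, 3↦6, 4↦0, 5↦6, 6↦2]  zeros at y ∈ {4}
  x = 2: [0↦0, 1↦0, 2↦3, 3↦1, 4↦0, 5↦6, 6↦4]  zeros at y ∈ {0, 1, 4}
  x = 3: [0↦4, 1↦0, 2↦1, 3↦6, 4↦0, 5↦3, 6↦0]  zeros at y ∈ {1, 4, 6}
  x = 4: [0↦6, 1↦2, 2↦5, 3↦0, 4↦0, 5↦4, 6↦4]  zeros at y ∈ {3, 4}
  x = 5: [0↦6, 1↦6, 2↦1, 3↦4, 4↦0, 5↦2, 6↦2]  zeros at y ∈ {4}
  x = 6: [0↦4, 1↦5, 2↦3, 3↦4, 4↦0, 5↦4, 6↦1]  zeros at y ∈ {4}
Collecting zeros: affine points = {(0, 0), (0, 3), (0, 4), (1, 4), (2, 0), (2, 1), (2, 4), (3, 1), (3, 4), (3, 6), (4, 3), (4, 4), (5, 4), (6, 4)}.
Total count |C(F_7)_aff| = 14.


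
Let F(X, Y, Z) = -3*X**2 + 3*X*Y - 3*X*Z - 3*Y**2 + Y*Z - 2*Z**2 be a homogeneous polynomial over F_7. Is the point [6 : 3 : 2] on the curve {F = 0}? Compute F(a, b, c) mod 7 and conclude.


F(6,3,2) ≡ 0 (mod 7); P is on the curve.

Evaluate F(6, 3, 2) term-by-term (mod 7).
  -3*X**2 ↦ -3·36·1·1 = -108
  3*X*Y ↦ 3·6·3·1 = 54
  -3*X*Z ↦ -3·6·1·2 = -36
  -3*Y**2 ↦ -3·1·9·1 = -27
  Y*Z ↦ 1·1·3·2 = 6
  -2*Z**2 ↦ -2·1·1·4 = -8
Sum: F(6, 3, 2) = (-108) + (54) + (-36) + (-27) + (6) + (-8) = -119.
Reducing mod 7: -119 ≡ 0 (mod 7).
Since F(a, b, c) ≡ 0 (mod 7), P lies on the curve.


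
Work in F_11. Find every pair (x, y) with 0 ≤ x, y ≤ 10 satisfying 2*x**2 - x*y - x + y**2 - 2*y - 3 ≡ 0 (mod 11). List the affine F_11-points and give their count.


Affine F_11-points: {(0, 3), (0, 10), (2, 1), (2, 3), (7, 0), (7, 9), (9, 2), (9, 9), (10, 0), (10, 1)}; count = 10.

For each of the 121 pairs (x, y) ∈ F_11², evaluate f(x, y) mod 11. Record the zeros.
  x = 0: [0↦8, 1↦7, 2↦8, 3↦0, 4↦5, 5↦1, 6↦10, 7↦10, 8↦1, 9↦5, 10↦0]  zeros at y ∈ {3, 10}
  x = 1: [0↦9, 1↦7, 2↦7, 3↦9, 4↦2, 5↦8, 6↦5, 7↦4, 8↦5, 9↦8, 10↦2]  zeros at y ∈ ∅
  x = 2: [0↦3, 1↦0, 2↦10, 3↦0, 4↦3, 5↦8, 6↦4, 7↦2, 8↦2, 9↦4, 10↦8]  zeros at y ∈ {1, 3}
  x = 3: [0↦1, 1↦8, 2↦6, 3↦6, 4↦8, 5↦1, 6↦7, 7↦4, 8↦3, 9↦4, 10↦7]  zeros at y ∈ ∅
  x = 4: [0↦3, 1↦9, 2↦6, 3↦5, 4↦6, 5↦9, 6↦3, 7↦10, 8↦8, 9↦8, 10↦10]  zeros at y ∈ ∅
  x = 5: [0↦9, 1↦3, 2↦10, 3↦8, 4↦8, 5↦10, 6↦3, 7↦9, 8↦6, 9↦5, 10↦6]  zeros at y ∈ ∅
  x = 6: [0↦8, 1↦1, 2↦7, 3↦4, 4↦3, 5↦4, 6↦7, 7↦1, 8↦8, 9↦6, 10↦6]  zeros at y ∈ ∅
  x = 7: [0↦0, 1↦3, 2↦8, 3↦4, 4↦2, 5↦2, 6↦4, 7↦8, 8↦3, 9↦0, 10↦10]  zeros at y ∈ {0, 9}
  x = 8: [0↦7, 1↦9, 2↦2, 3↦8, 4↦5, 5↦4, 6↦5, 7↦8, 8↦2, 9↦9, 10↦7]  zeros at y ∈ ∅
  x = 9: [0↦7, 1↦8, 2↦0, 3↦5, 4↦1, 5↦10, 6↦10, 7↦1, 8↦5, 9↦0, 10↦8]  zeros at y ∈ {2, 9}
  x = 10: [0↦0, 1↦0, 2↦2, 3↦6, 4↦1, 5↦9, 6↦8, 7↦9, 8↦1, 9↦6, 10↦2]  zeros at y ∈ {0, 1}
Collecting zeros: affine points = {(0, 3), (0, 10), (2, 1), (2, 3), (7, 0), (7, 9), (9, 2), (9, 9), (10, 0), (10, 1)}.
Total count |C(F_11)_aff| = 10.


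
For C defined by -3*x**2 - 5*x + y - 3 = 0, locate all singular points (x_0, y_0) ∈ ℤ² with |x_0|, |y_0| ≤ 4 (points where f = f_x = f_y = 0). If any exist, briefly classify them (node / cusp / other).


No singular points in the scanned grid; C is smooth there.

Compute partial derivatives:
  f_x = -6*x - 5.
  f_y = 1.
f_y = 1 is a nonzero constant, so f_y never vanishes: no point (x, y) can satisfy f = f_x = f_y = 0. In particular no (x, y) ∈ {−4, ..., 4}² is singular; the curve is smooth.


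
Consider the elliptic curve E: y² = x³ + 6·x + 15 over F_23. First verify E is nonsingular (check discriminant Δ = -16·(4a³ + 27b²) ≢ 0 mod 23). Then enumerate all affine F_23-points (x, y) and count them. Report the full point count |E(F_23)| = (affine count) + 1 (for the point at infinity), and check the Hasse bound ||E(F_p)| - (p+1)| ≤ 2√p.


Affine points = {(2, 9), (2, 14), (5, 3), (5, 20), (7, 3), (7, 20), (8, 0), (9, 4), (9, 19), (11, 3), (11, 20), (13, 6), (13, 17), (17, 4), (17, 19), (20, 4), (20, 19), (21, 8), (21, 15), (22, 10), (22, 13)}; affine count = 21; |E(F_23)| = 22.

Discriminant check: Δ ∝ 4a³ + 27b² = 4·6³ + 27·15² = 4·216 + 27·225 ≡ 16 (mod 23). Nonzero ⇒ E is nonsingular.
For each x ∈ F_23, compute rhs = x³ + 6·x + 15 mod 23, then count y ∈ F_23 with y² ≡ rhs.
  x = 0: rhs = 15, matching y values: none (0 points).
  x = 1: rhs = 22, matching y values: none (0 points).
  x = 2: rhs = 12, matching y values: 9, 14 (2 points).
  x = 3: rhs = 14, matching y values: none (0 points).
  x = 4: rhs = 11, matching y values: none (0 points).
  x = 5: rhs = 9, matching y values: 3, 20 (2 points).
  x = 6: rhs = 14, matching y values: none (0 points).
  x = 7: rhs = 9, matching y values: 3, 20 (2 points).
  x = 8: rhs = 0, matching y values: 0 (1 points).
  x = 9: rhs = 16, matching y values: 4, 19 (2 points).
  x = 10: rhs = 17, matching y values: none (0 points).
  x = 11: rhs = 9, matching y values: 3, 20 (2 points).
  x = 12: rhs = 21, matching y values: none (0 points).
  x = 13: rhs = 13, matching y values: 6, 17 (2 points).
  x = 14: rhs = 14, matching y values: none (0 points).
  x = 15: rhs = 7, matching y values: none (0 points).
  x = 16: rhs = 21, matching y values: none (0 points).
  x = 17: rhs = 16, matching y values: 4, 19 (2 points).
  x = 18: rhs = 21, matching y values: none (0 points).
  x = 19: rhs = 19, matching y values: none (0 points).
  x = 20: rhs = 16, matching y values: 4, 19 (2 points).
  x = 21: rhs = 18, matching y values: 8, 15 (2 points).
  x = 22: rhs = 8, matching y values: 10, 13 (2 points).
Total affine count: 21.
Full point count |E(F_23)| = 21 + 1 = 22.
Hasse bound: |22 − (23+1)| = |-2| = 2 ≤ 2√23 ≈ 9.5917 ✓.


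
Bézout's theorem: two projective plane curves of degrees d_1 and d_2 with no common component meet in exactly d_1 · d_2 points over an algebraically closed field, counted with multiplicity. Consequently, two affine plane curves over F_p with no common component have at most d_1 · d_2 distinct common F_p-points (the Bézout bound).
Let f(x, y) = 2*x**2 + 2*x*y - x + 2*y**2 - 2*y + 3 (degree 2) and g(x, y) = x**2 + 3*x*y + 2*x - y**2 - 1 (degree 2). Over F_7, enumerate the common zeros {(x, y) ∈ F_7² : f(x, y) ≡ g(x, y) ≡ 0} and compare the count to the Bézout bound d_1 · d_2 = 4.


Common zeros: ∅; count = 0; Bézout bound = 4.

deg(f) = 2, deg(g) = 2, so Bézout bound = 4.
Scan x ∈ F_7. For each x, list the y ∈ F_7 with f(x, y) ≡ 0 and those with g(x, y) ≡ 0 (mod 7); the common zeros in that column are the intersection.
  x = 0: f ≡ 0 at y ∈ {2, 6}; g ≡ 0 at y ∈ ∅; common: ∅.
  x = 1: f ≡ 0 at y ∈ ∅; g ≡ 0 at y ∈ ∅; common: ∅.
  x = 2: f ≡ 0 at y ∈ {2, 4}; g ≡ 0 at y ∈ {0, 6}; common: ∅.
  x = 3: f ≡ 0 at y ∈ ∅; g ≡ 0 at y ∈ {0, 2}; common: ∅.
  x = 4: f ≡ 0 at y ∈ ∅; g ≡ 0 at y ∈ ∅; common: ∅.
  x = 5: f ≡ 0 at y ∈ {4, 6}; g ≡ 0 at y ∈ {3, 5}; common: ∅.
  x = 6: f ≡ 0 at y ∈ ∅; g ≡ 0 at y ∈ {5, 6}; common: ∅.
Collecting: common zeros = ∅, so the count is 0.
Comparison with the Bézout bound: 0 ≤ 4 = deg(f)·deg(g), as expected for curves with no common component (the affine F_7-count falls short of the bound because intersections may lie at infinity, over extension fields, or carry multiplicity).


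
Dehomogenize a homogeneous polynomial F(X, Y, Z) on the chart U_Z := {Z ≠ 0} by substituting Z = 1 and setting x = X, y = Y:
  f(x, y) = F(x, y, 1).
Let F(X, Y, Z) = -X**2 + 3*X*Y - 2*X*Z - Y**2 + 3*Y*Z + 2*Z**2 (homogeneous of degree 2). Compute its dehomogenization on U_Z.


f(x, y) = -x**2 + 3*x*y - 2*x - y**2 + 3*y + 2

On U_Z we set Z = 1. Each monomial c·X^i·Y^j·Z^k in F becomes c·x^i·y^j·1^k = c·x^i·y^j.
Substituting Z = 1: F(X, Y, 1) = -x**2 + 3*x*y - 2*x - y**2 + 3*y + 2.
Note: deg(f) ≤ deg(F) = 2; strict inequality happens when F is divisible by Z (lost terms).


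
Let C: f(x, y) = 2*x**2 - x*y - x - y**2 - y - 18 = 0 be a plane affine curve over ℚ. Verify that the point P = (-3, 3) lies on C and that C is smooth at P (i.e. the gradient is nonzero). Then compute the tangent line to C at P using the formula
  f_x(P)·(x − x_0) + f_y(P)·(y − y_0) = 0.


Tangent line at P: -16*x - 4*y - 36 = 0.

Step 1: f(-3, 3) = 0, so P lies on C.
Step 2: partial derivatives
  f_x(x, y) = 4*x - y - 1, f_y(x, y) = -x - 2*y - 1.
  f_x(P) = -16, f_y(P) = -4 (gradient nonzero, so P is smooth).
Step 3: tangent line at P: -16·(x − -3) + -4·(y − 3) = 0.
Expanding: -16*x - 4*y - 36 = 0.


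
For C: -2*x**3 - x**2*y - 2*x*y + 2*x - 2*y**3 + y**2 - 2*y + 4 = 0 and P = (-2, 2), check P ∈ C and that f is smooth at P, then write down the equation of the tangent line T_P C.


Tangent line at P: -18*x - 22*y + 8 = 0.

Step 1: f(-2, 2) = 0, so P lies on C.
Step 2: partial derivatives
  f_x(x, y) = -6*x**2 - 2*x*y - 2*y + 2, f_y(x, y) = -x**2 - 2*x - 6*y**2 + 2*y - 2.
  f_x(P) = -18, f_y(P) = -22 (gradient nonzero, so P is smooth).
Step 3: tangent line at P: -18·(x − -2) + -22·(y − 2) = 0.
Expanding: -18*x - 22*y + 8 = 0.


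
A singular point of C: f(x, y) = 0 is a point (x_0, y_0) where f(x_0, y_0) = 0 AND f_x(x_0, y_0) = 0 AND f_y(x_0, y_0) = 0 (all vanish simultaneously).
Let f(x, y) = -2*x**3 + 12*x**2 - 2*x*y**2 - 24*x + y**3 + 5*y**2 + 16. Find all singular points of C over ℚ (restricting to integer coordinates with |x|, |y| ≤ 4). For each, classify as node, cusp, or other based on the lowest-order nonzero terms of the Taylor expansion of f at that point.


Singular points: {(2, 0)}; classification: cusp.

Compute partial derivatives:
  f_x = -6*x**2 + 24*x - 2*y**2 - 24.
  f_y = -4*x*y + 3*y**2 + 10*y.
Scan x_0 ∈ {−4, ..., 4}. For each x_0, f_y(x_0, y) is a polynomial in y; find its integer roots y ∈ {−4, ..., 4}, then test f_x and f at those candidates.
  x = -4: f_y(-4, y) = 3*y**2 + 26*y; vanishes at y ∈ {0}. (-4, 0): f_x = -216 ≠ 0.
  x = -3: f_y(-3, y) = 3*y**2 + 22*y; vanishes at y ∈ {0}. (-3, 0): f_x = -150 ≠ 0.
  x = -2: f_y(-2, y) = 3*y**2 + 18*y; vanishes at y ∈ {0}. (-2, 0): f_x = -96 ≠ 0.
  x = -1: f_y(-1, y) = 3*y**2 + 14*y; vanishes at y ∈ {0}. (-1, 0): f_x = -54 ≠ 0.
  x = 0: f_y(0, y) = 3*y**2 + 10*y; vanishes at y ∈ {0}. (0, 0): f_x = -24 ≠ 0.
  x = 1: f_y(1, y) = 3*y**2 + 6*y; vanishes at y ∈ {-2, 0}. (1, -2): f_x = -14 ≠ 0; (1, 0): f_x = -6 ≠ 0.
  x = 2: f_y(2, y) = 3*y**2 + 2*y; vanishes at y ∈ {0}. (2, 0): f_x = 0, f = 0 — SINGULAR.
  x = 3: f_y(3, y) = 3*y**2 - 2*y; vanishes at y ∈ {0}. (3, 0): f_x = -6 ≠ 0.
  x = 4: f_y(4, y) = 3*y**2 - 6*y; vanishes at y ∈ {0, 2}. (4, 0): f_x = -24 ≠ 0; (4, 2): f_x = -32 ≠ 0.
Only singular point on the grid: (2, 0).
Classify: substitute x = 2 + u, y = 0 + v and expand: f = -2*u**3 - 2*u*v**2 + v**3 + v**2.
No constant or linear terms (consistent with a singular point). Quadratic part: v**2. Cubic part: -2*u**3 - 2*u*v**2 + v**3.
The quadratic part v**2 is a perfect square, so there is a single (double) tangent line v = 0, i.e. y = 0. Restricting the cubic part to that line (v = 0) leaves -2*u**3 ≠ 0, so f is not divisible by v and the branch is v² ≈ 2*u**3 to lowest order — this is a cusp.
Classification: cusp.


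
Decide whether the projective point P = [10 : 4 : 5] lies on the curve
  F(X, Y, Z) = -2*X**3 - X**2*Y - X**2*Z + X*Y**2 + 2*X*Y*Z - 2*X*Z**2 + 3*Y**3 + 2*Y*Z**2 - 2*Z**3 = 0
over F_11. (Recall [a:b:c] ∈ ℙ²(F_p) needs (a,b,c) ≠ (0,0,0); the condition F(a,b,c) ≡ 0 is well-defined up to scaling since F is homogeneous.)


F(10,4,5) ≡ 8 (mod 11); P is NOT on the curve.

Evaluate F(10, 4, 5) term-by-term (mod 11).
  -2*X**3 ↦ -2·1000·1·1 = -2000
  -X**2*Y ↦ -1·100·4·1 = -400
  -X**2*Z ↦ -1·100·1·5 = -500
  X*Y**2 ↦ 1·10·16·1 = 160
  2*X*Y*Z ↦ 2·10·4·5 = 400
  -2*X*Z**2 ↦ -2·10·1·25 = -500
  3*Y**3 ↦ 3·1·64·1 = 192
  2*Y*Z**2 ↦ 2·1·4·25 = 200
  -2*Z**3 ↦ -2·1·1·125 = -250
Sum: F(10, 4, 5) = (-2000) + (-400) + (-500) + (160) + (400) + (-500) + (192) + (200) + (-250) = -2698.
Reducing mod 11: -2698 ≡ 8 (mod 11).
Since F(a, b, c) ≡ 8 ≠ 0 (mod 11), P does NOT lie on the curve.


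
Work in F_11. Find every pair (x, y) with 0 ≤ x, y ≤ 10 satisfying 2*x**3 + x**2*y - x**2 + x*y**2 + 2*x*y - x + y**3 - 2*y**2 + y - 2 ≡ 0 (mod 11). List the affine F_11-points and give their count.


Affine F_11-points: {(0, 2), (1, 9), (4, 8), (5, 8), (6, 5), (7, 6), (8, 2), (9, 1)}; count = 8.

For each of the 121 pairs (x, y) ∈ F_11², evaluate f(x, y) mod 11. Record the zeros.
  x = 0: [0↦9, 1↦9, 2↦0, 3↦10, 4↦1, 5↦1, 6↦5, 7↦8, 8↦5, 9↦2, 10↦5]  zeros at y ∈ {2}
  x = 1: [0↦9, 1↦2, 2↦10, 3↦6, 4↦7, 5↦8, 6↦4, 7↦1, 8↦5, 9↦0, 10↦3]  zeros at y ∈ {9}
  x = 2: [0↦8, 1↦7, 2↦1, 3↦7, 4↦9, 5↦2, 6↦3, 7↦7, 8↦9, 9↦4, 10↦9]  zeros at y ∈ ∅
  x = 3: [0↦7, 1↦3, 2↦7, 3↦3, 4↦8, 5↦6, 6↦3, 7↦5, 8↦7, 9↦4, 10↦2]  zeros at y ∈ ∅
  x = 4: [0↦7, 1↦2, 2↦7, 3↦6, 4↦5, 5↦10, 6↦5, 7↦7, 8↦0, 9↦1, 10↦5]  zeros at y ∈ {8}
  x = 5: [0↦9, 1↦5, 2↦2, 3↦6, 4↦1, 5↦4, 6↦10, 7↦3, 8↦0, 9↦7, 10↦8]  zeros at y ∈ {8}
  x = 6: [0↦3, 1↦2, 2↦4, 3↦4, 4↦8, 5↦0, 6↦8, 7↦5, 8↦8, 9↦1, 10↦1]  zeros at y ∈ {5}
  x = 7: [0↦1, 1↦5, 2↦3, 3↦1, 4↦5, 5↦10, 6↦0, 7↦3, 8↦3, 9↦6, 10↦7]  zeros at y ∈ {6}
  x = 8: [0↦4, 1↦4, 2↦0, 3↦9, 4↦4, 5↦2, 6↦9, 7↦9, 8↦8, 9↦1, 10↦5]  zeros at y ∈ {2}
  x = 9: [0↦2, 1↦0, 2↦7, 3↦7, 4↦6, 5↦10, 6↦3, 7↦2, 8↦2, 9↦9, 10↦7]  zeros at y ∈ {1}
  x = 10: [0↦7, 1↦5, 2↦3, 3↦7, 4↦1, 5↦2, 6↦5, 7↦5, 8↦8, 9↦9, 10↦3]  zeros at y ∈ ∅
Collecting zeros: affine points = {(0, 2), (1, 9), (4, 8), (5, 8), (6, 5), (7, 6), (8, 2), (9, 1)}.
Total count |C(F_11)_aff| = 8.


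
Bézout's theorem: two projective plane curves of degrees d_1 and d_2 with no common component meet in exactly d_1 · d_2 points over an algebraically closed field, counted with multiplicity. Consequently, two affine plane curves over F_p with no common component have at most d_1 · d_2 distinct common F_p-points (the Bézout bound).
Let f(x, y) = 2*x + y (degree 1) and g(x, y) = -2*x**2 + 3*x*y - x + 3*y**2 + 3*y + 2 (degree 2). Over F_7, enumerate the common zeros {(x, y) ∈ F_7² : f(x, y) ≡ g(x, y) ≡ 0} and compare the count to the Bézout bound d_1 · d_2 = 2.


Common zeros: ∅; count = 0; Bézout bound = 2.

deg(f) = 1, deg(g) = 2, so Bézout bound = 2.
Scan x ∈ F_7. For each x, list the y ∈ F_7 with f(x, y) ≡ 0 and those with g(x, y) ≡ 0 (mod 7); the common zeros in that column are the intersection.
  x = 0: f ≡ 0 at y ∈ {0}; g ≡ 0 at y ∈ ∅; common: ∅.
  x = 1: f ≡ 0 at y ∈ {5}; g ≡ 0 at y ∈ ∅; common: ∅.
  x = 2: f ≡ 0 at y ∈ {3}; g ≡ 0 at y ∈ {5, 6}; common: ∅.
  x = 3: f ≡ 0 at y ∈ {1}; g ≡ 0 at y ∈ {4, 6}; common: ∅.
  x = 4: f ≡ 0 at y ∈ {6}; g ≡ 0 at y ∈ ∅; common: ∅.
  x = 5: f ≡ 0 at y ∈ {4}; g ≡ 0 at y ∈ {3, 5}; common: ∅.
  x = 6: f ≡ 0 at y ∈ {2}; g ≡ 0 at y ∈ {3, 4}; common: ∅.
Collecting: common zeros = ∅, so the count is 0.
Comparison with the Bézout bound: 0 ≤ 2 = deg(f)·deg(g), as expected for curves with no common component (the affine F_7-count falls short of the bound because intersections may lie at infinity, over extension fields, or carry multiplicity).


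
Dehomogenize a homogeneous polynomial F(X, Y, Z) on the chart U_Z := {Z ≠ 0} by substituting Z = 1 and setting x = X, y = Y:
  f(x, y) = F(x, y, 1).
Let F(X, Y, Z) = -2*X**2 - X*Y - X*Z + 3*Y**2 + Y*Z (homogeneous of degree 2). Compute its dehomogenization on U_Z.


f(x, y) = -2*x**2 - x*y - x + 3*y**2 + y

On U_Z we set Z = 1. Each monomial c·X^i·Y^j·Z^k in F becomes c·x^i·y^j·1^k = c·x^i·y^j.
Substituting Z = 1: F(X, Y, 1) = -2*x**2 - x*y - x + 3*y**2 + y.
Note: deg(f) ≤ deg(F) = 2; strict inequality happens when F is divisible by Z (lost terms).


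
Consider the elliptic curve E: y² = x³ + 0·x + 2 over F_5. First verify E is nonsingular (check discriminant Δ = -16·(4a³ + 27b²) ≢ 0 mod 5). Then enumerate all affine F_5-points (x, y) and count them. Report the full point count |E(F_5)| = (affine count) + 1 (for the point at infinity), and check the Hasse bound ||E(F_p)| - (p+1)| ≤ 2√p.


Affine points = {(2, 0), (3, 2), (3, 3), (4, 1), (4, 4)}; affine count = 5; |E(F_5)| = 6.

Discriminant check: Δ ∝ 4a³ + 27b² = 4·0³ + 27·2² = 4·0 + 27·4 ≡ 3 (mod 5). Nonzero ⇒ E is nonsingular.
For each x ∈ F_5, compute rhs = x³ + 0·x + 2 mod 5, then count y ∈ F_5 with y² ≡ rhs.
  x = 0: rhs = 2, matching y values: none (0 points).
  x = 1: rhs = 3, matching y values: none (0 points).
  x = 2: rhs = 0, matching y values: 0 (1 points).
  x = 3: rhs = 4, matching y values: 2, 3 (2 points).
  x = 4: rhs = 1, matching y values: 1, 4 (2 points).
Total affine count: 5.
Full point count |E(F_5)| = 5 + 1 = 6.
Hasse bound: |6 − (5+1)| = |0| = 0 ≤ 2√5 ≈ 4.4721 ✓.


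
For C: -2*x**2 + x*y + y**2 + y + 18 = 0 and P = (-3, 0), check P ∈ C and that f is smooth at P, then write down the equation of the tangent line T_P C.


Tangent line at P: 12*x - 2*y + 36 = 0.

Step 1: f(-3, 0) = 0, so P lies on C.
Step 2: partial derivatives
  f_x(x, y) = -4*x + y, f_y(x, y) = x + 2*y + 1.
  f_x(P) = 12, f_y(P) = -2 (gradient nonzero, so P is smooth).
Step 3: tangent line at P: 12·(x − -3) + -2·(y − 0) = 0.
Expanding: 12*x - 2*y + 36 = 0.


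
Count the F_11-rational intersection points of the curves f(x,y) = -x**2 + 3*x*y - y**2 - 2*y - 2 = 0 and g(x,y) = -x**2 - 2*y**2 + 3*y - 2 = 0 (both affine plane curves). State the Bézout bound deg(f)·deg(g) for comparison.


Common zeros: {(2, 10), (3, 0), (3, 7), (8, 0)}; count = 4; Bézout bound = 4.

deg(f) = 2, deg(g) = 2, so Bézout bound = 4.
Scan x ∈ F_11. For each x, list the y ∈ F_11 with f(x, y) ≡ 0 and those with g(x, y) ≡ 0 (mod 11); the common zeros in that column are the intersection.
  x = 0: f ≡ 0 at y ∈ ∅; g ≡ 0 at y ∈ {3, 4}; common: ∅.
  x = 1: f ≡ 0 at y ∈ {6}; g ≡ 0 at y ∈ ∅; common: ∅.
  x = 2: f ≡ 0 at y ∈ {5, 10}; g ≡ 0 at y ∈ {8, 10}; common: {10}.
  x = 3: f ≡ 0 at y ∈ {0, 7}; g ≡ 0 at y ∈ {0, 7}; common: {0, 7}.
  x = 4: f ≡ 0 at y ∈ ∅; g ≡ 0 at y ∈ ∅; common: ∅.
  x = 5: f ≡ 0 at y ∈ ∅; g ≡ 0 at y ∈ ∅; common: ∅.
  x = 6: f ≡ 0 at y ∈ {6, 10}; g ≡ 0 at y ∈ ∅; common: ∅.
  x = 7: f ≡ 0 at y ∈ {1, 7}; g ≡ 0 at y ∈ ∅; common: ∅.
  x = 8: f ≡ 0 at y ∈ {0}; g ≡ 0 at y ∈ {0, 7}; common: {0}.
  x = 9: f ≡ 0 at y ∈ ∅; g ≡ 0 at y ∈ {8, 10}; common: ∅.
  x = 10: f ≡ 0 at y ∈ ∅; g ≡ 0 at y ∈ ∅; common: ∅.
Collecting: common zeros = {(2, 10), (3, 0), (3, 7), (8, 0)}, so the count is 4.
Comparison with the Bézout bound: 4 ≤ 4 = deg(f)·deg(g), as expected for curves with no common component (the bound is attained).


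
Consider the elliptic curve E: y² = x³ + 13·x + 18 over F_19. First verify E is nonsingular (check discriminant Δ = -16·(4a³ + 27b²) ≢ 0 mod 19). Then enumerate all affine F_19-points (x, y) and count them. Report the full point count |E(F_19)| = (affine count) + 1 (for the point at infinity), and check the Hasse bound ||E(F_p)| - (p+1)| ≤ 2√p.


Affine points = {(4, 1), (4, 18), (8, 8), (8, 11), (9, 3), (9, 16), (13, 3), (13, 16), (15, 4), (15, 15), (16, 3), (16, 16), (18, 2), (18, 17)}; affine count = 14; |E(F_19)| = 15.

Discriminant check: Δ ∝ 4a³ + 27b² = 4·13³ + 27·18² = 4·2197 + 27·324 ≡ 18 (mod 19). Nonzero ⇒ E is nonsingular.
For each x ∈ F_19, compute rhs = x³ + 13·x + 18 mod 19, then count y ∈ F_19 with y² ≡ rhs.
  x = 0: rhs = 18, matching y values: none (0 points).
  x = 1: rhs = 13, matching y values: none (0 points).
  x = 2: rhs = 14, matching y values: none (0 points).
  x = 3: rhs = 8, matching y values: none (0 points).
  x = 4: rhs = 1, matching y values: 1, 18 (2 points).
  x = 5: rhs = 18, matching y values: none (0 points).
  x = 6: rhs = 8, matching y values: none (0 points).
  x = 7: rhs = 15, matching y values: none (0 points).
  x = 8: rhs = 7, matching y values: 8, 11 (2 points).
  x = 9: rhs = 9, matching y values: 3, 16 (2 points).
  x = 10: rhs = 8, matching y values: none (0 points).
  x = 11: rhs = 10, matching y values: none (0 points).
  x = 12: rhs = 2, matching y values: none (0 points).
  x = 13: rhs = 9, matching y values: 3, 16 (2 points).
  x = 14: rhs = 18, matching y values: none (0 points).
  x = 15: rhs = 16, matching y values: 4, 15 (2 points).
  x = 16: rhs = 9, matching y values: 3, 16 (2 points).
  x = 17: rhs = 3, matching y values: none (0 points).
  x = 18: rhs = 4, matching y values: 2, 17 (2 points).
Total affine count: 14.
Full point count |E(F_19)| = 14 + 1 = 15.
Hasse bound: |15 − (19+1)| = |-5| = 5 ≤ 2√19 ≈ 8.7178 ✓.


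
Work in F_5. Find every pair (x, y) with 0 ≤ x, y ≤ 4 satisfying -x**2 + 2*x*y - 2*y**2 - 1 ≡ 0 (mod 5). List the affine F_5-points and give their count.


Affine F_5-points: {(2, 0), (2, 2), (3, 0), (3, 3)}; count = 4.

For each of the 25 pairs (x, y) ∈ F_5², evaluate f(x, y) mod 5. Record the zeros.
  x = 0: [0↦4, 1↦2, 2↦1, 3↦1, 4↦2]  zeros at y ∈ ∅
  x = 1: [0↦3, 1↦3, 2↦4, 3↦1, 4↦4]  zeros at y ∈ ∅
  x = 2: [0↦0, 1↦2, 2↦0, 3↦4, 4↦4]  zeros at y ∈ {0, 2}
  x = 3: [0↦0, 1↦4, 2↦4, 3↦0, 4↦2]  zeros at y ∈ {0, 3}
  x = 4: [0↦3, 1↦4, 2↦1, 3↦4, 4↦3]  zeros at y ∈ ∅
Collecting zeros: affine points = {(2, 0), (2, 2), (3, 0), (3, 3)}.
Total count |C(F_5)_aff| = 4.


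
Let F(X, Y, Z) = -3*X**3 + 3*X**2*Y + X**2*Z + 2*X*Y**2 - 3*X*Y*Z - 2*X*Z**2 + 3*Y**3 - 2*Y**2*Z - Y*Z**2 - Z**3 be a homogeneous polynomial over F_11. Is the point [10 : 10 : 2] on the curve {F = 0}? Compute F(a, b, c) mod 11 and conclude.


F(10,10,2) ≡ 2 (mod 11); P is NOT on the curve.

Evaluate F(10, 10, 2) term-by-term (mod 11).
  -3*X**3 ↦ -3·1000·1·1 = -3000
  3*X**2*Y ↦ 3·100·10·1 = 3000
  X**2*Z ↦ 1·100·1·2 = 200
  2*X*Y**2 ↦ 2·10·100·1 = 2000
  -3*X*Y*Z ↦ -3·10·10·2 = -600
  -2*X*Z**2 ↦ -2·10·1·4 = -80
  3*Y**3 ↦ 3·1·1000·1 = 3000
  -2*Y**2*Z ↦ -2·1·100·2 = -400
  -Y*Z**2 ↦ -1·1·10·4 = -40
  -Z**3 ↦ -1·1·1·8 = -8
Sum: F(10, 10, 2) = (-3000) + (3000) + (200) + (2000) + (-600) + (-80) + (3000) + (-400) + (-40) + (-8) = 4072.
Reducing mod 11: 4072 ≡ 2 (mod 11).
Since F(a, b, c) ≡ 2 ≠ 0 (mod 11), P does NOT lie on the curve.


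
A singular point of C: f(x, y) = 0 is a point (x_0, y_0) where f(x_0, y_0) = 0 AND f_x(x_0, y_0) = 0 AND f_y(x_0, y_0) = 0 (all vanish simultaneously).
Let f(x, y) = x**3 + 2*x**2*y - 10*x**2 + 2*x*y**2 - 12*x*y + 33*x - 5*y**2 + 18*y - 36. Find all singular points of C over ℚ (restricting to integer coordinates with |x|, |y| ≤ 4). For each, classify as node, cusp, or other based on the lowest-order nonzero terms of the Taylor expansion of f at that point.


Singular points: {(3, 0)}; classification: node.

Compute partial derivatives:
  f_x = 3*x**2 + 4*x*y - 20*x + 2*y**2 - 12*y + 33.
  f_y = 2*x**2 + 4*x*y - 12*x - 10*y + 18.
Scan x_0 ∈ {−4, ..., 4}. For each x_0, f_y(x_0, y) is a polynomial in y; find its integer roots y ∈ {−4, ..., 4}, then test f_x and f at those candidates.
  x = -4: f_y(-4, y) = 98 - 26*y; no integer root y with |y| ≤ 4.
  x = -3: f_y(-3, y) = 72 - 22*y; no integer root y with |y| ≤ 4.
  x = -2: f_y(-2, y) = 50 - 18*y; no integer root y with |y| ≤ 4.
  x = -1: f_y(-1, y) = 32 - 14*y; no integer root y with |y| ≤ 4.
  x = 0: f_y(0, y) = 18 - 10*y; no integer root y with |y| ≤ 4.
  x = 1: f_y(1, y) = 8 - 6*y; no integer root y with |y| ≤ 4.
  x = 2: f_y(2, y) = 2 - 2*y; vanishes at y ∈ {1}. (2, 1): f_x = 3 ≠ 0.
  x = 3: f_y(3, y) = 2*y; vanishes at y ∈ {0}. (3, 0): f_x = 0, f = 0 — SINGULAR.
  x = 4: f_y(4, y) = 6*y + 2; no integer root y with |y| ≤ 4.
Only singular point on the grid: (3, 0).
Classify: substitute x = 3 + u, y = 0 + v and expand: f = u**3 + 2*u**2*v - u**2 + 2*u*v**2 + v**2.
No constant or linear terms (consistent with a singular point). Quadratic part: -u**2 + v**2. Cubic part: u**3 + 2*u**2*v + 2*u*v**2.
The quadratic part v**2 - u**2 = (v − u)(v + u) splits into two distinct linear factors, so there are two distinct tangent lines y − 0 = ±(x − 3) — this is a node (ordinary double point).
Classification: node.


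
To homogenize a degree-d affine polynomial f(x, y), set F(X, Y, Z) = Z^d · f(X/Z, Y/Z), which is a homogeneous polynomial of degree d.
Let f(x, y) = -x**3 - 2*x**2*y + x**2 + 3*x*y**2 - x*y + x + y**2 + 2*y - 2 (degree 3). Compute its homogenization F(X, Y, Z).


F(X, Y, Z) = -X**3 - 2*X**2*Y + X**2*Z + 3*X*Y**2 - X*Y*Z + X*Z**2 + Y**2*Z + 2*Y*Z**2 - 2*Z**3

deg(f) = 3.
Substitute x = X/Z, y = Y/Z into f, then multiply by Z^3.
  monomial -1·x^3·y^0 ↦ -1·X^3·Y^0·Z^0.
  monomial -2·x^2·y^1 ↦ -2·X^2·Y^1·Z^0.
  monomial 1·x^2·y^0 ↦ 1·X^2·Y^0·Z^1.
  monomial 3·x^1·y^2 ↦ 3·X^1·Y^2·Z^0.
  monomial -1·x^1·y^1 ↦ -1·X^1·Y^1·Z^1.
  monomial 1·x^1·y^0 ↦ 1·X^1·Y^0·Z^2.
  monomial 1·x^0·y^2 ↦ 1·X^0·Y^2·Z^1.
  monomial 2·x^0·y^1 ↦ 2·X^0·Y^1·Z^2.
  monomial -2·x^0·y^0 ↦ -2·X^0·Y^0·Z^3.
Collecting: F(X, Y, Z) = -X**3 - 2*X**2*Y + X**2*Z + 3*X*Y**2 - X*Y*Z + X*Z**2 + Y**2*Z + 2*Y*Z**2 - 2*Z**3.


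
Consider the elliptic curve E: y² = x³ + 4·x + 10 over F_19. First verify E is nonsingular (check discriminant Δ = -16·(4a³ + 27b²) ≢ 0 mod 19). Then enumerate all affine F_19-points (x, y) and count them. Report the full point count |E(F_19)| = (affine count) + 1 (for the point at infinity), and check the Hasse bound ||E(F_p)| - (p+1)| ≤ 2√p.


Affine points = {(2, 8), (2, 11), (3, 7), (3, 12), (7, 1), (7, 18), (10, 9), (10, 10), (11, 6), (11, 13), (12, 0), (13, 6), (13, 13), (14, 6), (14, 13), (15, 5), (15, 14), (16, 3), (16, 16), (18, 9), (18, 10)}; affine count = 21; |E(F_19)| = 22.

Discriminant check: Δ ∝ 4a³ + 27b² = 4·4³ + 27·10² = 4·64 + 27·100 ≡ 11 (mod 19). Nonzero ⇒ E is nonsingular.
For each x ∈ F_19, compute rhs = x³ + 4·x + 10 mod 19, then count y ∈ F_19 with y² ≡ rhs.
  x = 0: rhs = 10, matching y values: none (0 points).
  x = 1: rhs = 15, matching y values: none (0 points).
  x = 2: rhs = 7, matching y values: 8, 11 (2 points).
  x = 3: rhs = 11, matching y values: 7, 12 (2 points).
  x = 4: rhs = 14, matching y values: none (0 points).
  x = 5: rhs = 3, matching y values: none (0 points).
  x = 6: rhs = 3, matching y values: none (0 points).
  x = 7: rhs = 1, matching y values: 1, 18 (2 points).
  x = 8: rhs = 3, matching y values: none (0 points).
  x = 9: rhs = 15, matching y values: none (0 points).
  x = 10: rhs = 5, matching y values: 9, 10 (2 points).
  x = 11: rhs = 17, matching y values: 6, 13 (2 points).
  x = 12: rhs = 0, matching y values: 0 (1 points).
  x = 13: rhs = 17, matching y values: 6, 13 (2 points).
  x = 14: rhs = 17, matching y values: 6, 13 (2 points).
  x = 15: rhs = 6, matching y values: 5, 14 (2 points).
  x = 16: rhs = 9, matching y values: 3, 16 (2 points).
  x = 17: rhs = 13, matching y values: none (0 points).
  x = 18: rhs = 5, matching y values: 9, 10 (2 points).
Total affine count: 21.
Full point count |E(F_19)| = 21 + 1 = 22.
Hasse bound: |22 − (19+1)| = |2| = 2 ≤ 2√19 ≈ 8.7178 ✓.
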